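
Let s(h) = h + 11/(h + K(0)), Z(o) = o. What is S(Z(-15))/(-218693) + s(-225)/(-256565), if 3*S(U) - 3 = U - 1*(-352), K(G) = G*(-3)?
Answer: 4531331248/12624518147625 ≈ 0.00035893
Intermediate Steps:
K(G) = -3*G
S(U) = 355/3 + U/3 (S(U) = 1 + (U - 1*(-352))/3 = 1 + (U + 352)/3 = 1 + (352 + U)/3 = 1 + (352/3 + U/3) = 355/3 + U/3)
s(h) = h + 11/h (s(h) = h + 11/(h - 3*0) = h + 11/(h + 0) = h + 11/h)
S(Z(-15))/(-218693) + s(-225)/(-256565) = (355/3 + (⅓)*(-15))/(-218693) + (-225 + 11/(-225))/(-256565) = (355/3 - 5)*(-1/218693) + (-225 + 11*(-1/225))*(-1/256565) = (340/3)*(-1/218693) + (-225 - 11/225)*(-1/256565) = -340/656079 - 50636/225*(-1/256565) = -340/656079 + 50636/57727125 = 4531331248/12624518147625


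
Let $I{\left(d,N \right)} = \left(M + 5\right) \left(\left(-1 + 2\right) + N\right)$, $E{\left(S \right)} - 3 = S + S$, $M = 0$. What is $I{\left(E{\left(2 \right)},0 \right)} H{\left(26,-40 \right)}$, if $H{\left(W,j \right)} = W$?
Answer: $130$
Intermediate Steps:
$E{\left(S \right)} = 3 + 2 S$ ($E{\left(S \right)} = 3 + \left(S + S\right) = 3 + 2 S$)
$I{\left(d,N \right)} = 5 + 5 N$ ($I{\left(d,N \right)} = \left(0 + 5\right) \left(\left(-1 + 2\right) + N\right) = 5 \left(1 + N\right) = 5 + 5 N$)
$I{\left(E{\left(2 \right)},0 \right)} H{\left(26,-40 \right)} = \left(5 + 5 \cdot 0\right) 26 = \left(5 + 0\right) 26 = 5 \cdot 26 = 130$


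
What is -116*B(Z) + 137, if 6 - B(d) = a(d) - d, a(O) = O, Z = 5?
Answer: -559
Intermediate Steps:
B(d) = 6 (B(d) = 6 - (d - d) = 6 - 1*0 = 6 + 0 = 6)
-116*B(Z) + 137 = -116*6 + 137 = -696 + 137 = -559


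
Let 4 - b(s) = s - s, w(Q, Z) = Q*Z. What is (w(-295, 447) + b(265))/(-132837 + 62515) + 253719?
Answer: 17842159379/70322 ≈ 2.5372e+5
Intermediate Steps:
b(s) = 4 (b(s) = 4 - (s - s) = 4 - 1*0 = 4 + 0 = 4)
(w(-295, 447) + b(265))/(-132837 + 62515) + 253719 = (-295*447 + 4)/(-132837 + 62515) + 253719 = (-131865 + 4)/(-70322) + 253719 = -131861*(-1/70322) + 253719 = 131861/70322 + 253719 = 17842159379/70322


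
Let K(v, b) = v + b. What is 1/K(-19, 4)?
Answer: -1/15 ≈ -0.066667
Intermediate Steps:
K(v, b) = b + v
1/K(-19, 4) = 1/(4 - 19) = 1/(-15) = -1/15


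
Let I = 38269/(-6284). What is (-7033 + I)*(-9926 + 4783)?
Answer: 227493615663/6284 ≈ 3.6202e+7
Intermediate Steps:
I = -38269/6284 (I = 38269*(-1/6284) = -38269/6284 ≈ -6.0899)
(-7033 + I)*(-9926 + 4783) = (-7033 - 38269/6284)*(-9926 + 4783) = -44233641/6284*(-5143) = 227493615663/6284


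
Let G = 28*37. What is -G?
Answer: -1036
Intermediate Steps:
G = 1036
-G = -1*1036 = -1036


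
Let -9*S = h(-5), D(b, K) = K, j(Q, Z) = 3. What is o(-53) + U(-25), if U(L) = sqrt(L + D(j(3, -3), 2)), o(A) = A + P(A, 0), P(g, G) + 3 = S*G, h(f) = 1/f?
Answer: -56 + I*sqrt(23) ≈ -56.0 + 4.7958*I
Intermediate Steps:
S = 1/45 (S = -1/9/(-5) = -1/9*(-1/5) = 1/45 ≈ 0.022222)
P(g, G) = -3 + G/45
o(A) = -3 + A (o(A) = A + (-3 + (1/45)*0) = A + (-3 + 0) = A - 3 = -3 + A)
U(L) = sqrt(2 + L) (U(L) = sqrt(L + 2) = sqrt(2 + L))
o(-53) + U(-25) = (-3 - 53) + sqrt(2 - 25) = -56 + sqrt(-23) = -56 + I*sqrt(23)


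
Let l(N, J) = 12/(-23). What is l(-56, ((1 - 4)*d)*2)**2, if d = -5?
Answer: 144/529 ≈ 0.27221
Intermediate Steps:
l(N, J) = -12/23 (l(N, J) = 12*(-1/23) = -12/23)
l(-56, ((1 - 4)*d)*2)**2 = (-12/23)**2 = 144/529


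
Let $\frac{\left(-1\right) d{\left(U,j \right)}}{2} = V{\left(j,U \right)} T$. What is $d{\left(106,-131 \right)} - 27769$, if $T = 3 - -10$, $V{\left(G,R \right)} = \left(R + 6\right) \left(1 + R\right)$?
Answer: $-339353$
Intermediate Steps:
$V{\left(G,R \right)} = \left(1 + R\right) \left(6 + R\right)$ ($V{\left(G,R \right)} = \left(6 + R\right) \left(1 + R\right) = \left(1 + R\right) \left(6 + R\right)$)
$T = 13$ ($T = 3 + 10 = 13$)
$d{\left(U,j \right)} = -156 - 182 U - 26 U^{2}$ ($d{\left(U,j \right)} = - 2 \left(6 + U^{2} + 7 U\right) 13 = - 2 \left(78 + 13 U^{2} + 91 U\right) = -156 - 182 U - 26 U^{2}$)
$d{\left(106,-131 \right)} - 27769 = \left(-156 - 19292 - 26 \cdot 106^{2}\right) - 27769 = \left(-156 - 19292 - 292136\right) - 27769 = -311584 - 27769 = -339353$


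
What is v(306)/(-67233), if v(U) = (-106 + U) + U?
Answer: -506/67233 ≈ -0.0075261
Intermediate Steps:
v(U) = -106 + 2*U
v(306)/(-67233) = (-106 + 2*306)/(-67233) = (-106 + 612)*(-1/67233) = 506*(-1/67233) = -506/67233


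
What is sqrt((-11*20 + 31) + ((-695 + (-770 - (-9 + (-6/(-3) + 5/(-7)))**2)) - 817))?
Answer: I*sqrt(123995)/7 ≈ 50.304*I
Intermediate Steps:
sqrt((-11*20 + 31) + ((-695 + (-770 - (-9 + (-6/(-3) + 5/(-7)))**2)) - 817)) = sqrt((-220 + 31) + ((-695 + (-770 - (-9 + (-6*(-1/3) + 5*(-1/7)))**2)) - 817)) = sqrt(-189 + ((-695 + (-770 - (-9 + (2 - 5/7))**2)) - 817)) = sqrt(-189 + ((-695 + (-770 - (-9 + 9/7)**2)) - 817)) = sqrt(-189 + ((-695 + (-770 - (-54/7)**2)) - 817)) = sqrt(-189 + ((-695 + (-770 - 1*2916/49)) - 817)) = sqrt(-189 + ((-695 + (-770 - 2916/49)) - 817)) = sqrt(-189 + ((-695 - 40646/49) - 817)) = sqrt(-189 + (-74701/49 - 817)) = sqrt(-189 - 114734/49) = sqrt(-123995/49) = I*sqrt(123995)/7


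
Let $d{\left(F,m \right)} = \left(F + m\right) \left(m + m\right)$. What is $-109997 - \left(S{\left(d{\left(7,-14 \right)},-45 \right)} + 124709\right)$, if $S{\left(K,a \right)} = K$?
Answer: $-234902$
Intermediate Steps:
$d{\left(F,m \right)} = 2 m \left(F + m\right)$ ($d{\left(F,m \right)} = \left(F + m\right) 2 m = 2 m \left(F + m\right)$)
$-109997 - \left(S{\left(d{\left(7,-14 \right)},-45 \right)} + 124709\right) = -109997 - \left(2 \left(-14\right) \left(7 - 14\right) + 124709\right) = -109997 - \left(2 \left(-14\right) \left(-7\right) + 124709\right) = -109997 - \left(196 + 124709\right) = -109997 - 124905 = -234902$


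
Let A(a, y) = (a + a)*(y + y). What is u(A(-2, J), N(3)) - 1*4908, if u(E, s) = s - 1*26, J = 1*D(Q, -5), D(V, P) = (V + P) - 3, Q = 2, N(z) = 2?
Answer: -4932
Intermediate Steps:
D(V, P) = -3 + P + V (D(V, P) = (P + V) - 3 = -3 + P + V)
J = -6 (J = 1*(-3 - 5 + 2) = 1*(-6) = -6)
A(a, y) = 4*a*y (A(a, y) = (2*a)*(2*y) = 4*a*y)
u(E, s) = -26 + s (u(E, s) = s - 26 = -26 + s)
u(A(-2, J), N(3)) - 1*4908 = (-26 + 2) - 1*4908 = -24 - 4908 = -4932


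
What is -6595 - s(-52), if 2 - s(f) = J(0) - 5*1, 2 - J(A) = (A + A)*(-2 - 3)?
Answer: -6600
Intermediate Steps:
J(A) = 2 + 10*A (J(A) = 2 - (A + A)*(-2 - 3) = 2 - 2*A*(-5) = 2 - (-10)*A = 2 + 10*A)
s(f) = 5 (s(f) = 2 - ((2 + 10*0) - 5*1) = 2 - ((2 + 0) - 5) = 2 - (2 - 5) = 2 - 1*(-3) = 2 + 3 = 5)
-6595 - s(-52) = -6595 - 1*5 = -6595 - 5 = -6600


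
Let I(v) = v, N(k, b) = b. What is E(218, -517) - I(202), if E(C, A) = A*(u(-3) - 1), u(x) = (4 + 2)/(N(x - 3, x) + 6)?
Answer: -719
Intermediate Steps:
u(x) = 6/(6 + x) (u(x) = (4 + 2)/(x + 6) = 6/(6 + x))
E(C, A) = A (E(C, A) = A*(6/(6 - 3) - 1) = A*(6/3 - 1) = A*(6*(⅓) - 1) = A*(2 - 1) = A*1 = A)
E(218, -517) - I(202) = -517 - 1*202 = -517 - 202 = -719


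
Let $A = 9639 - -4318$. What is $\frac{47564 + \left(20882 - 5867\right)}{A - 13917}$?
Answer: $\frac{62579}{40} \approx 1564.5$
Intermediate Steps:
$A = 13957$ ($A = 9639 + 4318 = 13957$)
$\frac{47564 + \left(20882 - 5867\right)}{A - 13917} = \frac{47564 + \left(20882 - 5867\right)}{13957 - 13917} = \frac{47564 + 15015}{40} = 62579 \cdot \frac{1}{40} = \frac{62579}{40}$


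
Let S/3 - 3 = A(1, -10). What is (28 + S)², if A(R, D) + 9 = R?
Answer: 169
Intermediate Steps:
A(R, D) = -9 + R
S = -15 (S = 9 + 3*(-9 + 1) = 9 + 3*(-8) = 9 - 24 = -15)
(28 + S)² = (28 - 15)² = 13² = 169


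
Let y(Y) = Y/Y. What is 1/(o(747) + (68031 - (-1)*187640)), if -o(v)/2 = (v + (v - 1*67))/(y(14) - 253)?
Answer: 126/32215973 ≈ 3.9111e-6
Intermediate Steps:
y(Y) = 1
o(v) = -67/126 + v/63 (o(v) = -2*(v + (v - 1*67))/(1 - 253) = -2*(v + (v - 67))/(-252) = -2*(v + (-67 + v))*(-1)/252 = -2*(-67 + 2*v)*(-1)/252 = -2*(67/252 - v/126) = -67/126 + v/63)
1/(o(747) + (68031 - (-1)*187640)) = 1/((-67/126 + (1/63)*747) + (68031 - (-1)*187640)) = 1/((-67/126 + 83/7) + (68031 - 1*(-187640))) = 1/(1427/126 + (68031 + 187640)) = 1/(1427/126 + 255671) = 1/(32215973/126) = 126/32215973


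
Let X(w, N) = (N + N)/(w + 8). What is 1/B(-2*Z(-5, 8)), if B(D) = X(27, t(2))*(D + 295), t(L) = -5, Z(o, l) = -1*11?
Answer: -7/634 ≈ -0.011041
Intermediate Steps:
Z(o, l) = -11
X(w, N) = 2*N/(8 + w) (X(w, N) = (2*N)/(8 + w) = 2*N/(8 + w))
B(D) = -590/7 - 2*D/7 (B(D) = (2*(-5)/(8 + 27))*(D + 295) = (2*(-5)/35)*(295 + D) = (2*(-5)*(1/35))*(295 + D) = -2*(295 + D)/7 = -590/7 - 2*D/7)
1/B(-2*Z(-5, 8)) = 1/(-590/7 - (-4)*(-11)/7) = 1/(-590/7 - 2/7*22) = 1/(-590/7 - 44/7) = 1/(-634/7) = -7/634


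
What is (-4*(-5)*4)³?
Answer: 512000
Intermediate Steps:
(-4*(-5)*4)³ = (20*4)³ = 80³ = 512000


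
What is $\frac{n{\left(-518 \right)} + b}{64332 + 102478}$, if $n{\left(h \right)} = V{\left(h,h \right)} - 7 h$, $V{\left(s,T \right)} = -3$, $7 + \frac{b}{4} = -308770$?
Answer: $- \frac{246297}{33362} \approx -7.3826$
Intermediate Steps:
$b = -1235108$ ($b = -28 + 4 \left(-308770\right) = -28 - 1235080 = -1235108$)
$n{\left(h \right)} = -3 - 7 h$
$\frac{n{\left(-518 \right)} + b}{64332 + 102478} = \frac{\left(-3 - -3626\right) - 1235108}{64332 + 102478} = \frac{\left(-3 + 3626\right) - 1235108}{166810} = \left(3623 - 1235108\right) \frac{1}{166810} = \left(-1231485\right) \frac{1}{166810} = - \frac{246297}{33362}$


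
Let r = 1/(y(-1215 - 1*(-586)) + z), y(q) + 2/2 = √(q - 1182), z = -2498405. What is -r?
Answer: 2498406/6242032542647 + I*√1811/6242032542647 ≈ 4.0025e-7 + 6.8176e-12*I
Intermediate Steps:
y(q) = -1 + √(-1182 + q) (y(q) = -1 + √(q - 1182) = -1 + √(-1182 + q))
r = 1/(-2498406 + I*√1811) (r = 1/((-1 + √(-1182 + (-1215 - 1*(-586)))) - 2498405) = 1/((-1 + √(-1182 + (-1215 + 586))) - 2498405) = 1/((-1 + √(-1182 - 629)) - 2498405) = 1/((-1 + √(-1811)) - 2498405) = 1/((-1 + I*√1811) - 2498405) = 1/(-2498406 + I*√1811) ≈ -4.0025e-7 - 7.0e-12*I)
-r = -(-2498406/6242032542647 - I*√1811/6242032542647) = 2498406/6242032542647 + I*√1811/6242032542647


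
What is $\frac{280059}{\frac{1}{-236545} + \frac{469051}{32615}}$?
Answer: $\frac{39284207799915}{2017302476} \approx 19474.0$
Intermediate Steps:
$\frac{280059}{\frac{1}{-236545} + \frac{469051}{32615}} = \frac{280059}{- \frac{1}{236545} + 469051 \cdot \frac{1}{32615}} = \frac{280059}{- \frac{1}{236545} + \frac{42641}{2965}} = \frac{280059}{\frac{2017302476}{140271185}} = 280059 \cdot \frac{140271185}{2017302476} = \frac{39284207799915}{2017302476}$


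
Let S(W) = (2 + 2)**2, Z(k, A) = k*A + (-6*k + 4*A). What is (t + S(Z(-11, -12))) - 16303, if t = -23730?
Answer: -40017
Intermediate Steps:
Z(k, A) = -6*k + 4*A + A*k (Z(k, A) = A*k + (-6*k + 4*A) = -6*k + 4*A + A*k)
S(W) = 16 (S(W) = 4**2 = 16)
(t + S(Z(-11, -12))) - 16303 = (-23730 + 16) - 16303 = -23714 - 16303 = -40017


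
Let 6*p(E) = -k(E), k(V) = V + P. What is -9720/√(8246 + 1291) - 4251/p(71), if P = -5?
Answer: 4251/11 - 3240*√33/187 ≈ 286.92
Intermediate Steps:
k(V) = -5 + V (k(V) = V - 5 = -5 + V)
p(E) = ⅚ - E/6 (p(E) = (-(-5 + E))/6 = (5 - E)/6 = ⅚ - E/6)
-9720/√(8246 + 1291) - 4251/p(71) = -9720/√(8246 + 1291) - 4251/(⅚ - ⅙*71) = -9720*√33/561 - 4251/(⅚ - 71/6) = -9720*√33/561 - 4251/(-11) = -3240*√33/187 - 4251*(-1/11) = -3240*√33/187 + 4251/11 = 4251/11 - 3240*√33/187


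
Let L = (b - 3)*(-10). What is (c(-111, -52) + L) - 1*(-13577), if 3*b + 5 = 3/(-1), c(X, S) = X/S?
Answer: 2127185/156 ≈ 13636.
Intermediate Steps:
b = -8/3 (b = -5/3 + (3/(-1))/3 = -5/3 + (3*(-1))/3 = -5/3 + (⅓)*(-3) = -5/3 - 1 = -8/3 ≈ -2.6667)
L = 170/3 (L = (-8/3 - 3)*(-10) = -17/3*(-10) = 170/3 ≈ 56.667)
(c(-111, -52) + L) - 1*(-13577) = (-111/(-52) + 170/3) - 1*(-13577) = (-111*(-1/52) + 170/3) + 13577 = (111/52 + 170/3) + 13577 = 9173/156 + 13577 = 2127185/156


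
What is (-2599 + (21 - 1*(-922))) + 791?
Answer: -865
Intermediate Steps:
(-2599 + (21 - 1*(-922))) + 791 = (-2599 + (21 + 922)) + 791 = (-2599 + 943) + 791 = -1656 + 791 = -865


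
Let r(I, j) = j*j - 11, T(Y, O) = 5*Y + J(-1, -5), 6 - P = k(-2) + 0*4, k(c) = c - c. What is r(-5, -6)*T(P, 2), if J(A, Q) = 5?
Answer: 875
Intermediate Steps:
k(c) = 0
P = 6 (P = 6 - (0 + 0*4) = 6 - (0 + 0) = 6 - 1*0 = 6 + 0 = 6)
T(Y, O) = 5 + 5*Y (T(Y, O) = 5*Y + 5 = 5 + 5*Y)
r(I, j) = -11 + j² (r(I, j) = j² - 11 = -11 + j²)
r(-5, -6)*T(P, 2) = (-11 + (-6)²)*(5 + 5*6) = (-11 + 36)*(5 + 30) = 25*35 = 875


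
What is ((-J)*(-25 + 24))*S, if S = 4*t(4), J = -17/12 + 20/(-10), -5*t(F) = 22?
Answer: 902/15 ≈ 60.133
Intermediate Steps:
t(F) = -22/5 (t(F) = -1/5*22 = -22/5)
J = -41/12 (J = -17*1/12 + 20*(-1/10) = -17/12 - 2 = -41/12 ≈ -3.4167)
S = -88/5 (S = 4*(-22/5) = -88/5 ≈ -17.600)
((-J)*(-25 + 24))*S = ((-1*(-41/12))*(-25 + 24))*(-88/5) = ((41/12)*(-1))*(-88/5) = -41/12*(-88/5) = 902/15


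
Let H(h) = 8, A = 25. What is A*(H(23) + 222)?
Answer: 5750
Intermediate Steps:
A*(H(23) + 222) = 25*(8 + 222) = 25*230 = 5750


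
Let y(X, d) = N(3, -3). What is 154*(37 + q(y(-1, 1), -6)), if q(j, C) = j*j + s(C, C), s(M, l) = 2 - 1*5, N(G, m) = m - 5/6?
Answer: 134981/18 ≈ 7498.9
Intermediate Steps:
N(G, m) = -5/6 + m (N(G, m) = m - 5*1/6 = m - 5/6 = -5/6 + m)
y(X, d) = -23/6 (y(X, d) = -5/6 - 3 = -23/6)
s(M, l) = -3 (s(M, l) = 2 - 5 = -3)
q(j, C) = -3 + j**2 (q(j, C) = j*j - 3 = j**2 - 3 = -3 + j**2)
154*(37 + q(y(-1, 1), -6)) = 154*(37 + (-3 + (-23/6)**2)) = 154*(37 + (-3 + 529/36)) = 154*(37 + 421/36) = 154*(1753/36) = 134981/18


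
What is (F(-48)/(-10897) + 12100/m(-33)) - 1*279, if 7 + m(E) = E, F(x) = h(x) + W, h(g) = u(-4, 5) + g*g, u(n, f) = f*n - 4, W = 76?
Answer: -12677923/21794 ≈ -581.72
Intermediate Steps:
u(n, f) = -4 + f*n
h(g) = -24 + g**2 (h(g) = (-4 + 5*(-4)) + g*g = (-4 - 20) + g**2 = -24 + g**2)
F(x) = 52 + x**2 (F(x) = (-24 + x**2) + 76 = 52 + x**2)
m(E) = -7 + E
(F(-48)/(-10897) + 12100/m(-33)) - 1*279 = ((52 + (-48)**2)/(-10897) + 12100/(-7 - 33)) - 1*279 = ((52 + 2304)*(-1/10897) + 12100/(-40)) - 279 = (2356*(-1/10897) + 12100*(-1/40)) - 279 = (-2356/10897 - 605/2) - 279 = -6597397/21794 - 279 = -12677923/21794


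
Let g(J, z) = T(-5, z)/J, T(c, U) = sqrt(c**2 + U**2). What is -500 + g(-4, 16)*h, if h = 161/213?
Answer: -500 - 161*sqrt(281)/852 ≈ -503.17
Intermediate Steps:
T(c, U) = sqrt(U**2 + c**2)
h = 161/213 (h = 161*(1/213) = 161/213 ≈ 0.75587)
g(J, z) = sqrt(25 + z**2)/J (g(J, z) = sqrt(z**2 + (-5)**2)/J = sqrt(z**2 + 25)/J = sqrt(25 + z**2)/J)
-500 + g(-4, 16)*h = -500 + (sqrt(25 + 16**2)/(-4))*(161/213) = -500 - sqrt(25 + 256)/4*(161/213) = -500 - sqrt(281)/4*(161/213) = -500 - 161*sqrt(281)/852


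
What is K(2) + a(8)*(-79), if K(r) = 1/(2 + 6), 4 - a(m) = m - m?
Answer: -2527/8 ≈ -315.88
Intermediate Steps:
a(m) = 4 (a(m) = 4 - (m - m) = 4 - 1*0 = 4 + 0 = 4)
K(r) = ⅛ (K(r) = 1/8 = ⅛)
K(2) + a(8)*(-79) = ⅛ + 4*(-79) = ⅛ - 316 = -2527/8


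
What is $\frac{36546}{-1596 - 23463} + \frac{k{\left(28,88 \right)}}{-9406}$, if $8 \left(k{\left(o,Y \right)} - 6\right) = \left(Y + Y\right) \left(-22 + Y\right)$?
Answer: $- \frac{63381283}{39284159} \approx -1.6134$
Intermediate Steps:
$k{\left(o,Y \right)} = 6 + \frac{Y \left(-22 + Y\right)}{4}$ ($k{\left(o,Y \right)} = 6 + \frac{\left(Y + Y\right) \left(-22 + Y\right)}{8} = 6 + \frac{2 Y \left(-22 + Y\right)}{8} = 6 + \frac{Y \left(-22 + Y\right)}{4}$)
$\frac{36546}{-1596 - 23463} + \frac{k{\left(28,88 \right)}}{-9406} = \frac{36546}{-1596 - 23463} + \frac{6 - 484 + \frac{88^{2}}{4}}{-9406} = \frac{36546}{-25059} + \left(6 - 484 + \frac{1}{4} \cdot 7744\right) \left(- \frac{1}{9406}\right) = 36546 \left(- \frac{1}{25059}\right) + \left(6 - 484 + 1936\right) \left(- \frac{1}{9406}\right) = - \frac{12182}{8353} + 1458 \left(- \frac{1}{9406}\right) = - \frac{12182}{8353} - \frac{729}{4703} = - \frac{63381283}{39284159}$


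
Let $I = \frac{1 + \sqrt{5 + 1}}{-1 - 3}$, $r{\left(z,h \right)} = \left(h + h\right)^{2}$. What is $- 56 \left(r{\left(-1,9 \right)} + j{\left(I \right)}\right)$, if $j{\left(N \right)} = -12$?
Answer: $-17472$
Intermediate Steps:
$r{\left(z,h \right)} = 4 h^{2}$ ($r{\left(z,h \right)} = \left(2 h\right)^{2} = 4 h^{2}$)
$I = - \frac{1}{4} - \frac{\sqrt{6}}{4}$ ($I = \frac{1 + \sqrt{6}}{-4} = \left(1 + \sqrt{6}\right) \left(- \frac{1}{4}\right) = - \frac{1}{4} - \frac{\sqrt{6}}{4} \approx -0.86237$)
$- 56 \left(r{\left(-1,9 \right)} + j{\left(I \right)}\right) = - 56 \left(4 \cdot 9^{2} - 12\right) = - 56 \left(4 \cdot 81 - 12\right) = - 56 \left(324 - 12\right) = \left(-56\right) 312 = -17472$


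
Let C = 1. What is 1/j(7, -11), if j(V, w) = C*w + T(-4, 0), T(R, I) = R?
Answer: -1/15 ≈ -0.066667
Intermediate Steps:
j(V, w) = -4 + w (j(V, w) = 1*w - 4 = w - 4 = -4 + w)
1/j(7, -11) = 1/(-4 - 11) = 1/(-15) = -1/15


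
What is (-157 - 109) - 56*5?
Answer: -546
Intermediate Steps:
(-157 - 109) - 56*5 = -266 - 280 = -546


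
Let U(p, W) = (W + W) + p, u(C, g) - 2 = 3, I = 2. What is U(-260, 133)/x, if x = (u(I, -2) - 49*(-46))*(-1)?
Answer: -2/753 ≈ -0.0026560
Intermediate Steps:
u(C, g) = 5 (u(C, g) = 2 + 3 = 5)
U(p, W) = p + 2*W (U(p, W) = 2*W + p = p + 2*W)
x = -2259 (x = (5 - 49*(-46))*(-1) = (5 + 2254)*(-1) = 2259*(-1) = -2259)
U(-260, 133)/x = (-260 + 2*133)/(-2259) = (-260 + 266)*(-1/2259) = 6*(-1/2259) = -2/753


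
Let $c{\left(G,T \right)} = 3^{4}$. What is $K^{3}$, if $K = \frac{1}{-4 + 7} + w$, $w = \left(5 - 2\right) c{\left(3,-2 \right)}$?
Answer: $\frac{389017000}{27} \approx 1.4408 \cdot 10^{7}$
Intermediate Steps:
$c{\left(G,T \right)} = 81$
$w = 243$ ($w = \left(5 - 2\right) 81 = 3 \cdot 81 = 243$)
$K = \frac{730}{3}$ ($K = \frac{1}{-4 + 7} + 243 = \frac{1}{3} + 243 = \frac{730}{3} \approx 243.33$)
$K^{3} = \left(\frac{730}{3}\right)^{3} = \frac{389017000}{27}$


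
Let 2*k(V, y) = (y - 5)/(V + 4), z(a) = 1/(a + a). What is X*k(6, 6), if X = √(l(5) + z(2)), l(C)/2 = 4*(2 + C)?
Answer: 3/8 ≈ 0.37500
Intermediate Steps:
z(a) = 1/(2*a)
l(C) = 16 + 8*C (l(C) = 2*(4*(2 + C)) = 2*(8 + 4*C) = 16 + 8*C)
k(V, y) = (-5 + y)/(2*(4 + V)) (k(V, y) = ((y - 5)/(V + 4))/2 = ((-5 + y)/(4 + V))/2 = (-5 + y)/(2*(4 + V)))
X = 15/2 (X = √((16 + 8*5) + (½)/2) = √((16 + 40) + (½)*(½)) = √(56 + ¼) = √(225/4) = 15/2 ≈ 7.5000)
X*k(6, 6) = 15*((-5 + 6)/(2*(4 + 6)))/2 = 15*((½)*1/10)/2 = 15*((½)*(⅒)*1)/2 = (15/2)*(1/20) = 3/8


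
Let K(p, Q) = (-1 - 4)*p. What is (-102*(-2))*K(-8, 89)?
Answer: 8160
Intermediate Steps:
K(p, Q) = -5*p
(-102*(-2))*K(-8, 89) = (-102*(-2))*(-5*(-8)) = 204*40 = 8160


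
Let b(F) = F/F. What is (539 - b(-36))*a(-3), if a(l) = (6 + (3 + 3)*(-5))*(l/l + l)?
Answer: 25824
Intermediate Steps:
b(F) = 1
a(l) = -24 - 24*l (a(l) = (6 + 6*(-5))*(1 + l) = (6 - 30)*(1 + l) = -24*(1 + l) = -24 - 24*l)
(539 - b(-36))*a(-3) = (539 - 1*1)*(-24 - 24*(-3)) = (539 - 1)*(-24 + 72) = 538*48 = 25824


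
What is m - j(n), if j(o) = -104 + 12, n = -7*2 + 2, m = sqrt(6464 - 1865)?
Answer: 92 + 3*sqrt(511) ≈ 159.82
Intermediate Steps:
m = 3*sqrt(511) (m = sqrt(4599) = 3*sqrt(511) ≈ 67.816)
n = -12 (n = -14 + 2 = -12)
j(o) = -92
m - j(n) = 3*sqrt(511) - 1*(-92) = 3*sqrt(511) + 92 = 92 + 3*sqrt(511)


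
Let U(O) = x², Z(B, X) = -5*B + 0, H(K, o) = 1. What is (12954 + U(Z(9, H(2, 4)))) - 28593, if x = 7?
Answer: -15590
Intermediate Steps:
Z(B, X) = -5*B
U(O) = 49 (U(O) = 7² = 49)
(12954 + U(Z(9, H(2, 4)))) - 28593 = (12954 + 49) - 28593 = 13003 - 28593 = -15590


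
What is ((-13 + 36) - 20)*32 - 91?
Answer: 5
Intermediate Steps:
((-13 + 36) - 20)*32 - 91 = (23 - 20)*32 - 91 = 3*32 - 91 = 96 - 91 = 5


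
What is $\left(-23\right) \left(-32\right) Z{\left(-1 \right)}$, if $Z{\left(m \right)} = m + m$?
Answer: $-1472$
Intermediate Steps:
$Z{\left(m \right)} = 2 m$
$\left(-23\right) \left(-32\right) Z{\left(-1 \right)} = \left(-23\right) \left(-32\right) 2 \left(-1\right) = 736 \left(-2\right) = -1472$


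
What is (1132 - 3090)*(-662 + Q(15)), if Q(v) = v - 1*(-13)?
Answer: 1241372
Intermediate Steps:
Q(v) = 13 + v (Q(v) = v + 13 = 13 + v)
(1132 - 3090)*(-662 + Q(15)) = (1132 - 3090)*(-662 + (13 + 15)) = -1958*(-662 + 28) = -1958*(-634) = 1241372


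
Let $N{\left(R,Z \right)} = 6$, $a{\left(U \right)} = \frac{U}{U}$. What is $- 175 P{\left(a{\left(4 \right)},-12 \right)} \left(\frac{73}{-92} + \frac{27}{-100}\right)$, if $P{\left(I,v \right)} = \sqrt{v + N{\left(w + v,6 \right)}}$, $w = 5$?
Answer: $\frac{8561 i \sqrt{6}}{46} \approx 455.87 i$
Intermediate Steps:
$a{\left(U \right)} = 1$
$P{\left(I,v \right)} = \sqrt{6 + v}$ ($P{\left(I,v \right)} = \sqrt{v + 6} = \sqrt{6 + v}$)
$- 175 P{\left(a{\left(4 \right)},-12 \right)} \left(\frac{73}{-92} + \frac{27}{-100}\right) = - 175 \sqrt{6 - 12} \left(\frac{73}{-92} + \frac{27}{-100}\right) = - 175 \sqrt{-6} \left(73 \left(- \frac{1}{92}\right) + 27 \left(- \frac{1}{100}\right)\right) = - 175 i \sqrt{6} \left(- \frac{73}{92} - \frac{27}{100}\right) = - 175 i \sqrt{6} \left(- \frac{1223}{1150}\right) = \frac{8561 i \sqrt{6}}{46}$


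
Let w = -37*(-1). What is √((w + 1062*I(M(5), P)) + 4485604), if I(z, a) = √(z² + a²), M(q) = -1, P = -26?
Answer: √(4485641 + 1062*√677) ≈ 2124.4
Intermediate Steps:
I(z, a) = √(a² + z²)
w = 37
√((w + 1062*I(M(5), P)) + 4485604) = √((37 + 1062*√((-26)² + (-1)²)) + 4485604) = √((37 + 1062*√(676 + 1)) + 4485604) = √((37 + 1062*√677) + 4485604) = √(4485641 + 1062*√677)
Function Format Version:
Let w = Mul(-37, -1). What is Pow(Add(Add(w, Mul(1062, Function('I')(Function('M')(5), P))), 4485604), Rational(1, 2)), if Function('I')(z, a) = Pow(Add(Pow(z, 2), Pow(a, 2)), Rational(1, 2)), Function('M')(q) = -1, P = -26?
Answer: Pow(Add(4485641, Mul(1062, Pow(677, Rational(1, 2)))), Rational(1, 2)) ≈ 2124.4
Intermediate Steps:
Function('I')(z, a) = Pow(Add(Pow(a, 2), Pow(z, 2)), Rational(1, 2))
w = 37
Pow(Add(Add(w, Mul(1062, Function('I')(Function('M')(5), P))), 4485604), Rational(1, 2)) = Pow(Add(Add(37, Mul(1062, Pow(Add(Pow(-26, 2), Pow(-1, 2)), Rational(1, 2)))), 4485604), Rational(1, 2)) = Pow(Add(Add(37, Mul(1062, Pow(Add(676, 1), Rational(1, 2)))), 4485604), Rational(1, 2)) = Pow(Add(Add(37, Mul(1062, Pow(677, Rational(1, 2)))), 4485604), Rational(1, 2)) = Pow(Add(4485641, Mul(1062, Pow(677, Rational(1, 2)))), Rational(1, 2))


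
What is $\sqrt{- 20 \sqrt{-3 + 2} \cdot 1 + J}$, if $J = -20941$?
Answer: $\sqrt{-20941 - 20 i} \approx 0.0691 - 144.71 i$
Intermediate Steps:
$\sqrt{- 20 \sqrt{-3 + 2} \cdot 1 + J} = \sqrt{- 20 \sqrt{-3 + 2} \cdot 1 - 20941} = \sqrt{- 20 \sqrt{-1} \cdot 1 - 20941} = \sqrt{- 20 i 1 - 20941} = \sqrt{- 20 i - 20941} = \sqrt{-20941 - 20 i}$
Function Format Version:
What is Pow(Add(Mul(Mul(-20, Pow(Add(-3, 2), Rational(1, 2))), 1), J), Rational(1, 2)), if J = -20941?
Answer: Pow(Add(-20941, Mul(-20, I)), Rational(1, 2)) ≈ Add(0.0691, Mul(-144.71, I))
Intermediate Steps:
Pow(Add(Mul(Mul(-20, Pow(Add(-3, 2), Rational(1, 2))), 1), J), Rational(1, 2)) = Pow(Add(Mul(Mul(-20, Pow(Add(-3, 2), Rational(1, 2))), 1), -20941), Rational(1, 2)) = Pow(Add(Mul(Mul(-20, Pow(-1, Rational(1, 2))), 1), -20941), Rational(1, 2)) = Pow(Add(Mul(Mul(-20, I), 1), -20941), Rational(1, 2)) = Pow(Add(Mul(-20, I), -20941), Rational(1, 2)) = Pow(Add(-20941, Mul(-20, I)), Rational(1, 2))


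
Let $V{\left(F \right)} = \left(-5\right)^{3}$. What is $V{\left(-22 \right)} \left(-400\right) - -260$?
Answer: $50260$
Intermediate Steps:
$V{\left(F \right)} = -125$
$V{\left(-22 \right)} \left(-400\right) - -260 = \left(-125\right) \left(-400\right) - -260 = 50000 + 260 = 50260$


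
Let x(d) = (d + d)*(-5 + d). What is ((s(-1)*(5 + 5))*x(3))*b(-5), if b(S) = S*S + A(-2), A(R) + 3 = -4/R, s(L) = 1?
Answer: -2880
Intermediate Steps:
x(d) = 2*d*(-5 + d) (x(d) = (2*d)*(-5 + d) = 2*d*(-5 + d))
A(R) = -3 - 4/R
b(S) = -1 + S**2 (b(S) = S*S + (-3 - 4/(-2)) = S**2 + (-3 - 4*(-1/2)) = S**2 + (-3 + 2) = S**2 - 1 = -1 + S**2)
((s(-1)*(5 + 5))*x(3))*b(-5) = ((1*(5 + 5))*(2*3*(-5 + 3)))*(-1 + (-5)**2) = ((1*10)*(2*3*(-2)))*(-1 + 25) = (10*(-12))*24 = -120*24 = -2880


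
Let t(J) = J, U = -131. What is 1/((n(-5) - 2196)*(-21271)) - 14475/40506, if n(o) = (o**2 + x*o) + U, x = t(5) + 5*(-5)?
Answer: -56499229162/158104173621 ≈ -0.35735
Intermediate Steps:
x = -20 (x = 5 + 5*(-5) = 5 - 25 = -20)
n(o) = -131 + o**2 - 20*o (n(o) = (o**2 - 20*o) - 131 = -131 + o**2 - 20*o)
1/((n(-5) - 2196)*(-21271)) - 14475/40506 = 1/((-131 + (-5)**2 - 20*(-5)) - 2196*(-21271)) - 14475/40506 = -1/21271/((-131 + 25 + 100) - 2196) - 14475*1/40506 = -1/21271/(-6 - 2196) - 4825/13502 = -1/21271/(-2202) - 4825/13502 = -1/2202*(-1/21271) - 4825/13502 = 1/46838742 - 4825/13502 = -56499229162/158104173621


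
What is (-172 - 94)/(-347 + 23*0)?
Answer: 266/347 ≈ 0.76657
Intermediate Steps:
(-172 - 94)/(-347 + 23*0) = -266/(-347 + 0) = -266/(-347) = -266*(-1/347) = 266/347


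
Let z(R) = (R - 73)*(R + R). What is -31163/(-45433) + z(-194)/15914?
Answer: 2601302525/361510381 ≈ 7.1956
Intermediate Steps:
z(R) = 2*R*(-73 + R) (z(R) = (-73 + R)*(2*R) = 2*R*(-73 + R))
-31163/(-45433) + z(-194)/15914 = -31163/(-45433) + (2*(-194)*(-73 - 194))/15914 = -31163*(-1/45433) + (2*(-194)*(-267))*(1/15914) = 31163/45433 + 103596*(1/15914) = 31163/45433 + 51798/7957 = 2601302525/361510381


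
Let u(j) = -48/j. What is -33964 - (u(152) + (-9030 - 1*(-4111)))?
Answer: -551849/19 ≈ -29045.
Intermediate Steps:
-33964 - (u(152) + (-9030 - 1*(-4111))) = -33964 - (-48/152 + (-9030 - 1*(-4111))) = -33964 - (-48*1/152 + (-9030 + 4111)) = -33964 - (-6/19 - 4919) = -33964 - 1*(-93467/19) = -33964 + 93467/19 = -551849/19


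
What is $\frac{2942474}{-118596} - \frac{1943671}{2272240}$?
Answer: $- \frac{1729129681919}{67369643760} \approx -25.666$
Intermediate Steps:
$\frac{2942474}{-118596} - \frac{1943671}{2272240} = 2942474 \left(- \frac{1}{118596}\right) - \frac{1943671}{2272240} = - \frac{1471237}{59298} - \frac{1943671}{2272240} = - \frac{1729129681919}{67369643760}$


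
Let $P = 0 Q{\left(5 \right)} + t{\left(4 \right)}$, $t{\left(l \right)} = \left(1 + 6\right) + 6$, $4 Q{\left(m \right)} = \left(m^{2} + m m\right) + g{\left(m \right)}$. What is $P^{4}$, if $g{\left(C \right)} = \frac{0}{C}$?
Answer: $28561$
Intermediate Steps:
$g{\left(C \right)} = 0$
$Q{\left(m \right)} = \frac{m^{2}}{2}$ ($Q{\left(m \right)} = \frac{\left(m^{2} + m m\right) + 0}{4} = \frac{\left(m^{2} + m^{2}\right) + 0}{4} = \frac{2 m^{2} + 0}{4} = \frac{2 m^{2}}{4} = \frac{m^{2}}{2}$)
$t{\left(l \right)} = 13$ ($t{\left(l \right)} = 7 + 6 = 13$)
$P = 13$ ($P = 0 \frac{5^{2}}{2} + 13 = 0 \cdot \frac{1}{2} \cdot 25 + 13 = 0 \cdot \frac{25}{2} + 13 = 0 + 13 = 13$)
$P^{4} = 13^{4} = 28561$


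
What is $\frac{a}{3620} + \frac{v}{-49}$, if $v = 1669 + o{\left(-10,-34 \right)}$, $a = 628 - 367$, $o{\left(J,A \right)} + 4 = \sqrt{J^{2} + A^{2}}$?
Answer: $- \frac{6014511}{177380} - \frac{2 \sqrt{314}}{49} \approx -34.631$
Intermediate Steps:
$o{\left(J,A \right)} = -4 + \sqrt{A^{2} + J^{2}}$ ($o{\left(J,A \right)} = -4 + \sqrt{J^{2} + A^{2}} = -4 + \sqrt{A^{2} + J^{2}}$)
$a = 261$
$v = 1665 + 2 \sqrt{314}$ ($v = 1669 - \left(4 - \sqrt{\left(-34\right)^{2} + \left(-10\right)^{2}}\right) = 1669 - \left(4 - \sqrt{1156 + 100}\right) = 1669 - \left(4 - \sqrt{1256}\right) = 1669 - \left(4 - 2 \sqrt{314}\right) = 1665 + 2 \sqrt{314} \approx 1700.4$)
$\frac{a}{3620} + \frac{v}{-49} = \frac{261}{3620} + \frac{1665 + 2 \sqrt{314}}{-49} = 261 \cdot \frac{1}{3620} + \left(1665 + 2 \sqrt{314}\right) \left(- \frac{1}{49}\right) = \frac{261}{3620} - \left(\frac{1665}{49} + \frac{2 \sqrt{314}}{49}\right) = - \frac{6014511}{177380} - \frac{2 \sqrt{314}}{49}$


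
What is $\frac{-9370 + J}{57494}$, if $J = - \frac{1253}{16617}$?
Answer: $- \frac{155702543}{955377798} \approx -0.16297$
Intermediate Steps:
$J = - \frac{1253}{16617}$ ($J = \left(-1253\right) \frac{1}{16617} = - \frac{1253}{16617} \approx -0.075405$)
$\frac{-9370 + J}{57494} = \frac{-9370 - \frac{1253}{16617}}{57494} = \left(- \frac{155702543}{16617}\right) \frac{1}{57494} = - \frac{155702543}{955377798}$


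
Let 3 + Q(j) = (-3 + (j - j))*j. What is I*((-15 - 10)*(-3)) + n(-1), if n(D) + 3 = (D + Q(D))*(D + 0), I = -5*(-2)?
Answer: 748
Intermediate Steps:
Q(j) = -3 - 3*j (Q(j) = -3 + (-3 + (j - j))*j = -3 + (-3 + 0)*j = -3 - 3*j)
I = 10
n(D) = -3 + D*(-3 - 2*D) (n(D) = -3 + (D + (-3 - 3*D))*(D + 0) = -3 + (-3 - 2*D)*D = -3 + D*(-3 - 2*D))
I*((-15 - 10)*(-3)) + n(-1) = 10*((-15 - 10)*(-3)) + (-3 + (-1)² - 3*(-1)*(1 - 1)) = 10*(-25*(-3)) + (-3 + 1 - 3*(-1)*0) = 10*75 + (-3 + 1 + 0) = 750 - 2 = 748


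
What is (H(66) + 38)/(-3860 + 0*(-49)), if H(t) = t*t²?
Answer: -143767/1930 ≈ -74.491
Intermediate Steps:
H(t) = t³
(H(66) + 38)/(-3860 + 0*(-49)) = (66³ + 38)/(-3860 + 0*(-49)) = (287496 + 38)/(-3860 + 0) = 287534/(-3860) = 287534*(-1/3860) = -143767/1930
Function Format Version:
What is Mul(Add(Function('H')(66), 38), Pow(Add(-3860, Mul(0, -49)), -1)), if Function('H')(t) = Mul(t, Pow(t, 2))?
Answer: Rational(-143767, 1930) ≈ -74.491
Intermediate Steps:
Function('H')(t) = Pow(t, 3)
Mul(Add(Function('H')(66), 38), Pow(Add(-3860, Mul(0, -49)), -1)) = Mul(Add(Pow(66, 3), 38), Pow(Add(-3860, Mul(0, -49)), -1)) = Mul(Add(287496, 38), Pow(Add(-3860, 0), -1)) = Mul(287534, Pow(-3860, -1)) = Mul(287534, Rational(-1, 3860)) = Rational(-143767, 1930)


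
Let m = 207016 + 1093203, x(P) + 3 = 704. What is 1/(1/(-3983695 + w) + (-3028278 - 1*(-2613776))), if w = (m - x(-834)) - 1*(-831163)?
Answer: -1853014/768078009029 ≈ -2.4125e-6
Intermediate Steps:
x(P) = 701 (x(P) = -3 + 704 = 701)
m = 1300219
w = 2130681 (w = (1300219 - 1*701) - 1*(-831163) = (1300219 - 701) + 831163 = 1299518 + 831163 = 2130681)
1/(1/(-3983695 + w) + (-3028278 - 1*(-2613776))) = 1/(1/(-3983695 + 2130681) + (-3028278 - 1*(-2613776))) = 1/(1/(-1853014) + (-3028278 + 2613776)) = 1/(-1/1853014 - 414502) = 1/(-768078009029/1853014) = -1853014/768078009029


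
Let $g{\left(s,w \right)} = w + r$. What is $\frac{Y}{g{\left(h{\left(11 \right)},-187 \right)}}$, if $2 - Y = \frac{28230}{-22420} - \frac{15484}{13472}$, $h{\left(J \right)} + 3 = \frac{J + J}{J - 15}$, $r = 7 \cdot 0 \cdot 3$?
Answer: $- \frac{16644379}{706023736} \approx -0.023575$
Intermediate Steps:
$r = 0$ ($r = 0 \cdot 3 = 0$)
$h{\left(J \right)} = -3 + \frac{2 J}{-15 + J}$ ($h{\left(J \right)} = -3 + \frac{J + J}{J - 15} = -3 + \frac{2 J}{-15 + J}$)
$Y = \frac{16644379}{3775528}$ ($Y = 2 - \left(\frac{28230}{-22420} - \frac{15484}{13472}\right) = 2 - \left(28230 \left(- \frac{1}{22420}\right) - \frac{3871}{3368}\right) = 2 - \left(- \frac{2823}{2242} - \frac{3871}{3368}\right) = 2 - - \frac{9093323}{3775528} = 2 + \frac{9093323}{3775528} = \frac{16644379}{3775528} \approx 4.4085$)
$g{\left(s,w \right)} = w$ ($g{\left(s,w \right)} = w + 0 = w$)
$\frac{Y}{g{\left(h{\left(11 \right)},-187 \right)}} = \frac{16644379}{3775528 \left(-187\right)} = \frac{16644379}{3775528} \left(- \frac{1}{187}\right) = - \frac{16644379}{706023736}$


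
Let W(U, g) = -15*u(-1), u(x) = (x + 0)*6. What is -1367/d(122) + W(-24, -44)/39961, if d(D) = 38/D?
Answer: -3332226197/759259 ≈ -4388.8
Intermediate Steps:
u(x) = 6*x (u(x) = x*6 = 6*x)
W(U, g) = 90 (W(U, g) = -90*(-1) = -15*(-6) = 90)
-1367/d(122) + W(-24, -44)/39961 = -1367/(38/122) + 90/39961 = -1367/(38*(1/122)) + 90*(1/39961) = -1367/19/61 + 90/39961 = -1367*61/19 + 90/39961 = -83387/19 + 90/39961 = -3332226197/759259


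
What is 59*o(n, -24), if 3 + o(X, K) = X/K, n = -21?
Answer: -1003/8 ≈ -125.38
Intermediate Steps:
o(X, K) = -3 + X/K
59*o(n, -24) = 59*(-3 - 21/(-24)) = 59*(-3 - 21*(-1/24)) = 59*(-3 + 7/8) = 59*(-17/8) = -1003/8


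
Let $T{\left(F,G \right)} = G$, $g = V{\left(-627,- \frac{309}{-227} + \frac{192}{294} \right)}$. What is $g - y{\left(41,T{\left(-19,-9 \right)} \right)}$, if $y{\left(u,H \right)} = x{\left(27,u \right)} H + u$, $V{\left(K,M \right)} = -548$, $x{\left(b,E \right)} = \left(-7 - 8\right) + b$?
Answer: $-481$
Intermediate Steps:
$x{\left(b,E \right)} = -15 + b$
$g = -548$
$y{\left(u,H \right)} = u + 12 H$ ($y{\left(u,H \right)} = \left(-15 + 27\right) H + u = 12 H + u = u + 12 H$)
$g - y{\left(41,T{\left(-19,-9 \right)} \right)} = -548 - \left(41 + 12 \left(-9\right)\right) = -548 - \left(41 - 108\right) = -548 - -67 = -548 + 67 = -481$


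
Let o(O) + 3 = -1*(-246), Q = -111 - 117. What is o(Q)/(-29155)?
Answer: -243/29155 ≈ -0.0083348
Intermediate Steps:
Q = -228
o(O) = 243 (o(O) = -3 - 1*(-246) = -3 + 246 = 243)
o(Q)/(-29155) = 243/(-29155) = 243*(-1/29155) = -243/29155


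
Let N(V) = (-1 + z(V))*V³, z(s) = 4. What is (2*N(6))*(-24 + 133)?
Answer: 141264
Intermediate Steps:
N(V) = 3*V³ (N(V) = (-1 + 4)*V³ = 3*V³)
(2*N(6))*(-24 + 133) = (2*(3*6³))*(-24 + 133) = (2*(3*216))*109 = (2*648)*109 = 1296*109 = 141264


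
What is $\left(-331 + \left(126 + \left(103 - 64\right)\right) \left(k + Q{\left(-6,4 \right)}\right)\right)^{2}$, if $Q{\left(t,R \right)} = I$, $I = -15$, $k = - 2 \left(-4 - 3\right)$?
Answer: $246016$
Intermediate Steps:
$k = 14$ ($k = \left(-2\right) \left(-7\right) = 14$)
$Q{\left(t,R \right)} = -15$
$\left(-331 + \left(126 + \left(103 - 64\right)\right) \left(k + Q{\left(-6,4 \right)}\right)\right)^{2} = \left(-331 + \left(126 + \left(103 - 64\right)\right) \left(14 - 15\right)\right)^{2} = \left(-331 + \left(126 + 39\right) \left(-1\right)\right)^{2} = \left(-331 + 165 \left(-1\right)\right)^{2} = \left(-331 - 165\right)^{2} = \left(-496\right)^{2} = 246016$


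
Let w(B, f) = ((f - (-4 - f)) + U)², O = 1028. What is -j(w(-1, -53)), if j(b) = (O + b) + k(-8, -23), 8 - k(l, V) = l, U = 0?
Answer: -11448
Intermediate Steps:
k(l, V) = 8 - l
w(B, f) = (4 + 2*f)² (w(B, f) = ((f - (-4 - f)) + 0)² = ((f + (4 + f)) + 0)² = ((4 + 2*f) + 0)² = (4 + 2*f)²)
j(b) = 1044 + b (j(b) = (1028 + b) + (8 - 1*(-8)) = (1028 + b) + (8 + 8) = (1028 + b) + 16 = 1044 + b)
-j(w(-1, -53)) = -(1044 + 4*(2 - 53)²) = -(1044 + 4*(-51)²) = -(1044 + 4*2601) = -(1044 + 10404) = -1*11448 = -11448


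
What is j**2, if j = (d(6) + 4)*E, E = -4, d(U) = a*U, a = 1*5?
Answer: 18496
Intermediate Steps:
a = 5
d(U) = 5*U
j = -136 (j = (5*6 + 4)*(-4) = (30 + 4)*(-4) = 34*(-4) = -136)
j**2 = (-136)**2 = 18496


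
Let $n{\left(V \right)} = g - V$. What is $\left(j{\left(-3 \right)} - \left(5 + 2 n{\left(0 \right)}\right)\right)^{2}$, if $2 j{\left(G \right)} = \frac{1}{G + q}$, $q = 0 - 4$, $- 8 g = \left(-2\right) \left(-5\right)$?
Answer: $\frac{324}{49} \approx 6.6122$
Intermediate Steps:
$g = - \frac{5}{4}$ ($g = - \frac{\left(-2\right) \left(-5\right)}{8} = \left(- \frac{1}{8}\right) 10 = - \frac{5}{4} \approx -1.25$)
$n{\left(V \right)} = - \frac{5}{4} - V$
$q = -4$ ($q = 0 - 4 = -4$)
$j{\left(G \right)} = \frac{1}{2 \left(-4 + G\right)}$ ($j{\left(G \right)} = \frac{1}{2 \left(G - 4\right)} = \frac{1}{2 \left(-4 + G\right)}$)
$\left(j{\left(-3 \right)} - \left(5 + 2 n{\left(0 \right)}\right)\right)^{2} = \left(\frac{1}{2 \left(-4 - 3\right)} - \left(5 + 2 \left(- \frac{5}{4} - 0\right)\right)\right)^{2} = \left(\frac{1}{2 \left(-7\right)} - \left(5 + 2 \left(- \frac{5}{4} + 0\right)\right)\right)^{2} = \left(\frac{1}{2} \left(- \frac{1}{7}\right) - \frac{5}{2}\right)^{2} = \left(- \frac{1}{14} + \left(-5 + \frac{5}{2}\right)\right)^{2} = \left(- \frac{1}{14} - \frac{5}{2}\right)^{2} = \left(- \frac{18}{7}\right)^{2} = \frac{324}{49}$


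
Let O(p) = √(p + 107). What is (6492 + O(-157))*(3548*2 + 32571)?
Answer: 257518164 + 198335*I*√2 ≈ 2.5752e+8 + 2.8049e+5*I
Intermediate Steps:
O(p) = √(107 + p)
(6492 + O(-157))*(3548*2 + 32571) = (6492 + √(107 - 157))*(3548*2 + 32571) = (6492 + √(-50))*(7096 + 32571) = (6492 + 5*I*√2)*39667 = 257518164 + 198335*I*√2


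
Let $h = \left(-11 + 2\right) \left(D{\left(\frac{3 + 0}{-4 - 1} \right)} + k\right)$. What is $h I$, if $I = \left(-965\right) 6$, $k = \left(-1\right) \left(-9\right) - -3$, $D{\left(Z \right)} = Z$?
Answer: $594054$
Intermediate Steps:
$k = 12$ ($k = 9 + 3 = 12$)
$h = - \frac{513}{5}$ ($h = \left(-11 + 2\right) \left(\frac{3 + 0}{-4 - 1} + 12\right) = - 9 \left(\frac{3}{-5} + 12\right) = - 9 \left(3 \left(- \frac{1}{5}\right) + 12\right) = - 9 \left(- \frac{3}{5} + 12\right) = \left(-9\right) \frac{57}{5} = - \frac{513}{5} \approx -102.6$)
$I = -5790$
$h I = \left(- \frac{513}{5}\right) \left(-5790\right) = 594054$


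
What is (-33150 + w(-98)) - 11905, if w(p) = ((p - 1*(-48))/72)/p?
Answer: -158954015/3528 ≈ -45055.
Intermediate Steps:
w(p) = (⅔ + p/72)/p (w(p) = ((p + 48)*(1/72))/p = ((48 + p)*(1/72))/p = (⅔ + p/72)/p)
(-33150 + w(-98)) - 11905 = (-33150 + (1/72)*(48 - 98)/(-98)) - 11905 = (-33150 + (1/72)*(-1/98)*(-50)) - 11905 = (-33150 + 25/3528) - 11905 = -116953175/3528 - 11905 = -158954015/3528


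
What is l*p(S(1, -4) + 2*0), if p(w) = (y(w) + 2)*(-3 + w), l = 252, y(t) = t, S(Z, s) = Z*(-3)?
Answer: 1512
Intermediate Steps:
S(Z, s) = -3*Z
p(w) = (-3 + w)*(2 + w) (p(w) = (w + 2)*(-3 + w) = (2 + w)*(-3 + w) = (-3 + w)*(2 + w))
l*p(S(1, -4) + 2*0) = 252*(-6 + (-3*1 + 2*0)² - (-3*1 + 2*0)) = 252*(-6 + (-3 + 0)² - (-3 + 0)) = 252*(-6 + (-3)² - 1*(-3)) = 252*(-6 + 9 + 3) = 252*6 = 1512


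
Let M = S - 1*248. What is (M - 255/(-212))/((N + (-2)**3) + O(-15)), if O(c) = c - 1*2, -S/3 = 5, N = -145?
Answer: 55501/36040 ≈ 1.5400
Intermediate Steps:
S = -15 (S = -3*5 = -15)
M = -263 (M = -15 - 1*248 = -15 - 248 = -263)
O(c) = -2 + c (O(c) = c - 2 = -2 + c)
(M - 255/(-212))/((N + (-2)**3) + O(-15)) = (-263 - 255/(-212))/((-145 + (-2)**3) + (-2 - 15)) = (-263 - 255*(-1/212))/((-145 - 8) - 17) = (-263 + 255/212)/(-153 - 17) = -55501/212/(-170) = -55501/212*(-1/170) = 55501/36040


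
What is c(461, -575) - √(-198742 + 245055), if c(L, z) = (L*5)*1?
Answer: 2305 - √46313 ≈ 2089.8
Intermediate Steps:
c(L, z) = 5*L (c(L, z) = (5*L)*1 = 5*L)
c(461, -575) - √(-198742 + 245055) = 5*461 - √(-198742 + 245055) = 2305 - √46313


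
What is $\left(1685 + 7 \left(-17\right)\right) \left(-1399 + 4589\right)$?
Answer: $4995540$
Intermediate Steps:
$\left(1685 + 7 \left(-17\right)\right) \left(-1399 + 4589\right) = \left(1685 - 119\right) 3190 = 1566 \cdot 3190 = 4995540$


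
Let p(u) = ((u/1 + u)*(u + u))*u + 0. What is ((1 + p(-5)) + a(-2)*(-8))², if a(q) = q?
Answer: 233289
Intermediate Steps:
p(u) = 4*u³ (p(u) = ((u*1 + u)*(2*u))*u + 0 = ((u + u)*(2*u))*u + 0 = ((2*u)*(2*u))*u + 0 = (4*u²)*u + 0 = 4*u³ + 0 = 4*u³)
((1 + p(-5)) + a(-2)*(-8))² = ((1 + 4*(-5)³) - 2*(-8))² = ((1 + 4*(-125)) + 16)² = ((1 - 500) + 16)² = (-499 + 16)² = (-483)² = 233289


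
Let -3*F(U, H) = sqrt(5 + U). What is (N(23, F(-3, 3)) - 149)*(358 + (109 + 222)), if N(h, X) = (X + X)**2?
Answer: -918437/9 ≈ -1.0205e+5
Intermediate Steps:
F(U, H) = -sqrt(5 + U)/3
N(h, X) = 4*X**2 (N(h, X) = (2*X)**2 = 4*X**2)
(N(23, F(-3, 3)) - 149)*(358 + (109 + 222)) = (4*(-sqrt(5 - 3)/3)**2 - 149)*(358 + (109 + 222)) = (4*(-sqrt(2)/3)**2 - 149)*(358 + 331) = (4*(2/9) - 149)*689 = (8/9 - 149)*689 = -1333/9*689 = -918437/9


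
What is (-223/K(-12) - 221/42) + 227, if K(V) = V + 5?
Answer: 10651/42 ≈ 253.60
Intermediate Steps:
K(V) = 5 + V
(-223/K(-12) - 221/42) + 227 = (-223/(5 - 12) - 221/42) + 227 = (-223/(-7) - 221*1/42) + 227 = (-223*(-⅐) - 221/42) + 227 = (223/7 - 221/42) + 227 = 1117/42 + 227 = 10651/42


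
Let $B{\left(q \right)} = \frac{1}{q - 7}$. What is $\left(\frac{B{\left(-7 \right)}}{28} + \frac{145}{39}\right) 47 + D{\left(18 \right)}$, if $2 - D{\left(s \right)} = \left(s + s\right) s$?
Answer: $- \frac{7206401}{15288} \approx -471.38$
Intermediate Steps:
$B{\left(q \right)} = \frac{1}{-7 + q}$
$D{\left(s \right)} = 2 - 2 s^{2}$ ($D{\left(s \right)} = 2 - \left(s + s\right) s = 2 - 2 s s = 2 - 2 s^{2}$)
$\left(\frac{B{\left(-7 \right)}}{28} + \frac{145}{39}\right) 47 + D{\left(18 \right)} = \left(\frac{1}{\left(-7 - 7\right) 28} + \frac{145}{39}\right) 47 + \left(2 - 2 \cdot 18^{2}\right) = \left(\frac{1}{-14} \cdot \frac{1}{28} + 145 \cdot \frac{1}{39}\right) 47 + \left(2 - 648\right) = \left(\left(- \frac{1}{14}\right) \frac{1}{28} + \frac{145}{39}\right) 47 + \left(2 - 648\right) = \left(- \frac{1}{392} + \frac{145}{39}\right) 47 - 646 = \frac{56801}{15288} \cdot 47 - 646 = \frac{2669647}{15288} - 646 = - \frac{7206401}{15288}$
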